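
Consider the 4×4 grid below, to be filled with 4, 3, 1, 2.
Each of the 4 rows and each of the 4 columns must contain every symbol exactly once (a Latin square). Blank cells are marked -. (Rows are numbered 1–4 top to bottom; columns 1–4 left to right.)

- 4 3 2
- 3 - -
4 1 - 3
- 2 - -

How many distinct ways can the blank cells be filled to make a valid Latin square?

Row 1, column 1: eliminating its row and column leaves {1}.
Row 2, column 1: eliminating its row and column leaves {1, 2}.
Row 2, column 3: eliminating its row and column leaves {4, 1, 2}.
Row 2, column 4: eliminating its row and column leaves {4, 1}.
Row 3, column 3: eliminating its row and column leaves {2}.
Row 4, column 1: eliminating its row and column leaves {3, 1}.
Row 4, column 3: eliminating its row and column leaves {4, 1}.
Row 4, column 4: eliminating its row and column leaves {4, 1}.
Enumerating the assignments across these blanks that avoid any row or column repeat gives 2 completions.

2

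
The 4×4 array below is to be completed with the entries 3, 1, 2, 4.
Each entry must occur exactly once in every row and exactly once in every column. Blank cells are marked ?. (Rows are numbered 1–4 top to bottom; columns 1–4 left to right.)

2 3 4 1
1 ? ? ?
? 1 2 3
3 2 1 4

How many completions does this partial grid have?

Row 2, column 2: eliminating its row and column leaves {4}.
Row 2, column 3: eliminating its row and column leaves {3}.
Row 2, column 4: eliminating its row and column leaves {2}.
Row 3, column 1: eliminating its row and column leaves {4}.
Only one assignment across all blanks avoids any row or column repeat, giving 1 completion.

1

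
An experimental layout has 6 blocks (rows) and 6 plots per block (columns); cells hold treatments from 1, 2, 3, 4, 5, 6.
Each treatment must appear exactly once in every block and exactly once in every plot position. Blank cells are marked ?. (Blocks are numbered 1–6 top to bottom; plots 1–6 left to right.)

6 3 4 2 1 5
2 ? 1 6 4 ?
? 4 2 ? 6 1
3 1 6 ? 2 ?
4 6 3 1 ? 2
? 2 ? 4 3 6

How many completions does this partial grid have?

1

Block 2, plot 2: eliminating its block and plot leaves {5}.
Block 2, plot 6: eliminating its block and plot leaves {3}.
Block 3, plot 1: eliminating its block and plot leaves {5}.
Block 3, plot 4: eliminating its block and plot leaves {3, 5}.
Block 4, plot 4: eliminating its block and plot leaves {5}.
Block 4, plot 6: eliminating its block and plot leaves {4}.
Block 5, plot 5: eliminating its block and plot leaves {5}.
Block 6, plot 1: eliminating its block and plot leaves {1, 5}.
Block 6, plot 3: eliminating its block and plot leaves {5}.
Only one assignment across all blanks avoids any block or plot repeat, giving 1 completion.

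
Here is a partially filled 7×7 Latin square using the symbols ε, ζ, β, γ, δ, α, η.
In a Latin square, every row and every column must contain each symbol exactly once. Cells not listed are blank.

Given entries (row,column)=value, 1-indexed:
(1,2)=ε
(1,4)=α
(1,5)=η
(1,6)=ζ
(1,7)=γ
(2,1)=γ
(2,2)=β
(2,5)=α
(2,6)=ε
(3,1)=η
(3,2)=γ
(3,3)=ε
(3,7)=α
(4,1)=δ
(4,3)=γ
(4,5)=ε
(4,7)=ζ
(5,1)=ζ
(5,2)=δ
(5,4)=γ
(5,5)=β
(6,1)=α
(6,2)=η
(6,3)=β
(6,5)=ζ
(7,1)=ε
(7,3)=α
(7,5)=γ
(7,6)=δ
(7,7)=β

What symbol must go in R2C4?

δ

Row 1, column 1: row 1 has {ε, ζ, γ, α, η} and column 1 has {ε, ζ, γ, δ, α, η}, leaving only β.
Row 1, column 3: row 1 has {ε, ζ, β, γ, α, η} and column 3 has {ε, β, γ, α}, leaving only δ.
Row 3, column 5: row 3 has {ε, γ, α, η} and column 5 has {ε, ζ, β, γ, α, η}, leaving only δ.
Row 3, column 6: row 3 has {ε, γ, δ, α, η} and column 6 has {ε, ζ, δ}, leaving only β.
Row 3, column 4: row 3 has {ε, β, γ, δ, α, η} and column 4 has {γ, α}, leaving only ζ.
Row 4, column 2: row 4 has {ε, ζ, γ, δ} and column 2 has {ε, β, γ, δ, η}, leaving only α.
Row 4, column 6: row 4 has {ε, ζ, γ, δ, α} and column 6 has {ε, ζ, β, δ}, leaving only η.
Row 4, column 4: row 4 has {ε, ζ, γ, δ, α, η} and column 4 has {ζ, γ, α}, leaving only β.
Row 5, column 3: row 5 has {ζ, β, γ, δ} and column 3 has {ε, β, γ, δ, α}, leaving only η.
Row 2, column 3: row 2 has {ε, β, γ, α} and column 3 has {ε, β, γ, δ, α, η}, leaving only ζ.
Row 5, column 6: row 5 has {ζ, β, γ, δ, η} and column 6 has {ε, ζ, β, δ, η}, leaving only α.
Row 5, column 7: row 5 has {ζ, β, γ, δ, α, η} and column 7 has {ζ, β, γ, α}, leaving only ε.
Row 6, column 6: row 6 has {ζ, β, α, η} and column 6 has {ε, ζ, β, δ, α, η}, leaving only γ.
Row 6, column 7: row 6 has {ζ, β, γ, α, η} and column 7 has {ε, ζ, β, γ, α}, leaving only δ.
Row 2, column 7: row 2 has {ε, ζ, β, γ, α} and column 7 has {ε, ζ, β, γ, δ, α}, leaving only η.
Row 2 already has {ε, ζ, β, γ, α, η} and column 4 already has {ζ, β, γ, α}, so row 2, column 4 must be δ.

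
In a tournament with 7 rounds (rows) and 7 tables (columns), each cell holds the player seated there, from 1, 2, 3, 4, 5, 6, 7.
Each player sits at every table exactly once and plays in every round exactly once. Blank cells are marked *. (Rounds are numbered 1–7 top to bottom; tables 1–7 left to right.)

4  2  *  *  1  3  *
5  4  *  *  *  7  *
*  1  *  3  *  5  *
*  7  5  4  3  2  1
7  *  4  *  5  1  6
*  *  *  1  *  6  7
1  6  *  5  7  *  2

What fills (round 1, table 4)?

Round 1, table 7: round 1 has {1, 2, 3, 4} and table 7 has {1, 2, 6, 7}, leaving only 5.
Round 2, table 7: round 2 has {4, 5, 7} and table 7 has {1, 2, 5, 6, 7}, leaving only 3.
Round 3, table 7: round 3 has {1, 3, 5} and table 7 has {1, 2, 3, 5, 6, 7}, leaving only 4.
Round 4, table 1: round 4 has {1, 2, 3, 4, 5, 7} and table 1 has {1, 4, 5, 7}, leaving only 6.
Round 3, table 1: round 3 has {1, 3, 4, 5} and table 1 has {1, 4, 5, 6, 7}, leaving only 2.
Round 3, table 5: round 3 has {1, 2, 3, 4, 5} and table 5 has {1, 3, 5, 7}, leaving only 6.
Round 2, table 5: round 2 has {3, 4, 5, 7} and table 5 has {1, 3, 5, 6, 7}, leaving only 2.
Round 2, table 4: round 2 has {2, 3, 4, 5, 7} and table 4 has {1, 3, 4, 5}, leaving only 6.
Round 1 already has {1, 2, 3, 4, 5} and table 4 already has {1, 3, 4, 5, 6}, so round 1, table 4 must be 7.

7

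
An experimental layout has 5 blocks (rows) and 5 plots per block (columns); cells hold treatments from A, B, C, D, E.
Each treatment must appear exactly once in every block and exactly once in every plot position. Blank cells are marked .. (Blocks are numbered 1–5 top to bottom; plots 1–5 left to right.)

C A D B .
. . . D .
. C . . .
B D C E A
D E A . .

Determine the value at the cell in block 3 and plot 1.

Block 1, plot 5: block 1 has {A, B, C, D} and plot 5 has {A}, leaving only E.
Block 2, plot 2: block 2 has {D} and plot 2 has {A, C, D, E}, leaving only B.
Block 2, plot 3: block 2 has {B, D} and plot 3 has {A, C, D}, leaving only E.
Block 2, plot 1: block 2 has {B, D, E} and plot 1 has {B, C, D}, leaving only A.
Block 3 already has {C} and plot 1 already has {A, B, C, D}, so block 3, plot 1 must be E.

E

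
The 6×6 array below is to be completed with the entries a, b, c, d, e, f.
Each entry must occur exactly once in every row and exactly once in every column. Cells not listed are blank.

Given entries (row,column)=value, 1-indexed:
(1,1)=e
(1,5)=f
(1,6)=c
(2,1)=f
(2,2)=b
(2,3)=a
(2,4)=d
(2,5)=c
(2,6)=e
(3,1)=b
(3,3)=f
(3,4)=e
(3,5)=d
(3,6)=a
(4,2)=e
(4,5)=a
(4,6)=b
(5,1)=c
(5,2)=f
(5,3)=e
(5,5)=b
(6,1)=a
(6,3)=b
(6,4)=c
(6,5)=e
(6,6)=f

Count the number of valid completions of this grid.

Row 1, column 2: eliminating its row and column leaves {a, d}.
Row 1, column 3: eliminating its row and column leaves {d}.
Row 1, column 4: eliminating its row and column leaves {a, b}.
Row 3, column 2: eliminating its row and column leaves {c}.
Row 4, column 1: eliminating its row and column leaves {d}.
Row 4, column 3: eliminating its row and column leaves {c, d}.
Row 4, column 4: eliminating its row and column leaves {f}.
Row 5, column 4: eliminating its row and column leaves {a}.
Row 5, column 6: eliminating its row and column leaves {d}.
Row 6, column 2: eliminating its row and column leaves {d}.
Only one assignment across all blanks avoids any row or column repeat, giving 1 completion.

1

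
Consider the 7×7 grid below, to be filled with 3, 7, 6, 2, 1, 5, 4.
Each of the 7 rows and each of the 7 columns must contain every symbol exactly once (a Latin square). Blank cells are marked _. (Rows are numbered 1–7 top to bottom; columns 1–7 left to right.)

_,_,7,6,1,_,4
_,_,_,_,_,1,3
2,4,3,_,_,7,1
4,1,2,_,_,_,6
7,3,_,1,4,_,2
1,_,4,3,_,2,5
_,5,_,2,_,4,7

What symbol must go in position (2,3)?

Row 1, column 2: row 1 has {7, 6, 1, 4} and column 2 has {3, 1, 5, 4}, leaving only 2.
Row 3, column 4: row 3 has {3, 7, 2, 1, 4} and column 4 has {3, 6, 2, 1}, leaving only 5.
Row 3, column 5: row 3 has {3, 7, 2, 1, 5, 4} and column 5 has {1, 4}, leaving only 6.
Row 4, column 4: row 4 has {6, 2, 1, 4} and column 4 has {3, 6, 2, 1, 5}, leaving only 7.
Row 2, column 4: row 2 has {3, 1} and column 4 has {3, 7, 6, 2, 1, 5}, leaving only 4.
Row 6, column 5: row 6 has {3, 2, 1, 5, 4} and column 5 has {6, 1, 4}, leaving only 7.
Row 6, column 2: row 6 has {3, 7, 2, 1, 5, 4} and column 2 has {3, 2, 1, 5, 4}, leaving only 6.
Row 2, column 2: row 2 has {3, 1, 4} and column 2 has {3, 6, 2, 1, 5, 4}, leaving only 7.
Row 7, column 5: row 7 has {7, 2, 5, 4} and column 5 has {7, 6, 1, 4}, leaving only 3.
Row 4, column 5: row 4 has {7, 6, 2, 1, 4} and column 5 has {3, 7, 6, 1, 4}, leaving only 5.
Row 2, column 5: row 2 has {3, 7, 1, 4} and column 5 has {3, 7, 6, 1, 5, 4}, leaving only 2.
Row 4, column 6: row 4 has {7, 6, 2, 1, 5, 4} and column 6 has {7, 2, 1, 4}, leaving only 3.
Row 1, column 6: row 1 has {7, 6, 2, 1, 4} and column 6 has {3, 7, 2, 1, 4}, leaving only 5.
Row 1, column 1: row 1 has {7, 6, 2, 1, 5, 4} and column 1 has {7, 2, 1, 4}, leaving only 3.
Row 5, column 6: row 5 has {3, 7, 2, 1, 4} and column 6 has {3, 7, 2, 1, 5, 4}, leaving only 6.
Row 5, column 3: row 5 has {3, 7, 6, 2, 1, 4} and column 3 has {3, 7, 2, 4}, leaving only 5.
Row 2 already has {3, 7, 2, 1, 4} and column 3 already has {3, 7, 2, 5, 4}, so row 2, column 3 must be 6.

6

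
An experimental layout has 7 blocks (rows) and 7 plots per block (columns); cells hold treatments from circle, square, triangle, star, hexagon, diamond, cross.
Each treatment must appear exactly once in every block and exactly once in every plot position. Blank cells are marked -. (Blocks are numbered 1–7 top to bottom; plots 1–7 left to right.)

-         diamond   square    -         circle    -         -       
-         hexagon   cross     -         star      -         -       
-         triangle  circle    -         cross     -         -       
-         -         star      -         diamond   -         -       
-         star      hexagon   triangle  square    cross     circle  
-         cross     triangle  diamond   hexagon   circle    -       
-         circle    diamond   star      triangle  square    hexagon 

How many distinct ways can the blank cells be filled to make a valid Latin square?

Block 1, plot 1: eliminating its block and plot leaves {triangle, star, hexagon, cross}.
Block 1, plot 4: eliminating its block and plot leaves {hexagon, cross}.
Block 1, plot 6: eliminating its block and plot leaves {triangle, star, hexagon}.
Block 1, plot 7: eliminating its block and plot leaves {triangle, star, cross}.
Block 2, plot 1: eliminating its block and plot leaves {circle, square, triangle, diamond}.
Block 2, plot 4: eliminating its block and plot leaves {circle, square}.
Block 2, plot 6: eliminating its block and plot leaves {triangle, diamond}.
Block 2, plot 7: eliminating its block and plot leaves {square, triangle, diamond}.
Block 3, plot 1: eliminating its block and plot leaves {square, star, hexagon, diamond}.
Block 3, plot 4: eliminating its block and plot leaves {square, hexagon}.
Block 3, plot 6: eliminating its block and plot leaves {star, hexagon, diamond}.
Block 3, plot 7: eliminating its block and plot leaves {square, star, diamond}.
Block 4, plot 1: eliminating its block and plot leaves {circle, square, triangle, hexagon, cross}.
Block 4, plot 2: eliminating its block and plot leaves {square}.
Block 4, plot 4: eliminating its block and plot leaves {circle, square, hexagon, cross}.
Block 4, plot 6: eliminating its block and plot leaves {triangle, hexagon}.
Block 4, plot 7: eliminating its block and plot leaves {square, triangle, cross}.
Block 5, plot 1: eliminating its block and plot leaves {diamond}.
Block 6, plot 1: eliminating its block and plot leaves {square, star}.
Block 6, plot 7: eliminating its block and plot leaves {square, star}.
Block 7, plot 1: eliminating its block and plot leaves {cross}.
Enumerating the assignments across these blanks that avoid any block or plot repeat gives 9 completions.

9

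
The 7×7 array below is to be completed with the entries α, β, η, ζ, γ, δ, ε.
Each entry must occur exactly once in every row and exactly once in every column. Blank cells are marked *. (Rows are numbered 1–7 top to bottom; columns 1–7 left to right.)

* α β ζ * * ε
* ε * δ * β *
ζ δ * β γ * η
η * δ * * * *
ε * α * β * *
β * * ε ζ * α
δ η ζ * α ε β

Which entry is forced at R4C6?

Row 1, column 1: row 1 has {α, β, ζ, ε} and column 1 has {β, η, ζ, δ, ε}, leaving only γ.
Row 2, column 1: row 2 has {β, δ, ε} and column 1 has {β, η, ζ, γ, δ, ε}, leaving only α.
Row 2, column 5: row 2 has {α, β, δ, ε} and column 5 has {α, β, ζ, γ}, leaving only η.
Row 1, column 5: row 1 has {α, β, ζ, γ, ε} and column 5 has {α, β, η, ζ, γ}, leaving only δ.
Row 1, column 6: row 1 has {α, β, ζ, γ, δ, ε} and column 6 has {β, ε}, leaving only η.
Row 2, column 3: row 2 has {α, β, η, δ, ε} and column 3 has {α, β, ζ, δ}, leaving only γ.
Row 2, column 7: row 2 has {α, β, η, γ, δ, ε} and column 7 has {α, β, η, ε}, leaving only ζ.
Row 3, column 3: row 3 has {β, η, ζ, γ, δ} and column 3 has {α, β, ζ, γ, δ}, leaving only ε.
Row 3, column 6: row 3 has {β, η, ζ, γ, δ, ε} and column 6 has {β, η, ε}, leaving only α.
Row 4, column 5: row 4 has {η, δ} and column 5 has {α, β, η, ζ, γ, δ}, leaving only ε.
Row 4, column 7: row 4 has {η, δ, ε} and column 7 has {α, β, η, ζ, ε}, leaving only γ.
Row 4 already has {η, γ, δ, ε} and column 6 already has {α, β, η, ε}, so row 4, column 6 must be ζ.

ζ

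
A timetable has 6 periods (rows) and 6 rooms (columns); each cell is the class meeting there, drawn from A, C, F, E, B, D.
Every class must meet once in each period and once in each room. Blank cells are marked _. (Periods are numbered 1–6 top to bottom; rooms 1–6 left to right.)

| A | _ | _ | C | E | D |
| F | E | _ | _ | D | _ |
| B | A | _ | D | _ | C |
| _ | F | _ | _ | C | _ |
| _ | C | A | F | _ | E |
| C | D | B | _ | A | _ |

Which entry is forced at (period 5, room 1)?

D

Period 5 already has {A, C, F, E} and room 1 already has {A, C, F, B}, so period 5, room 1 must be D.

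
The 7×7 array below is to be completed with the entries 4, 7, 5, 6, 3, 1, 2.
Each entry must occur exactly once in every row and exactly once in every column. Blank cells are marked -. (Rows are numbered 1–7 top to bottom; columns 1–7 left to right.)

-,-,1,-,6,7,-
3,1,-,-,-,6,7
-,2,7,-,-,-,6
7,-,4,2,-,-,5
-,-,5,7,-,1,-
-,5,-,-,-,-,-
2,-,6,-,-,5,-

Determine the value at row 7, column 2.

7

Row 2, column 3: row 2 has {7, 6, 3, 1} and column 3 has {4, 7, 5, 6, 1}, leaving only 2.
Row 4, column 6: row 4 has {4, 7, 5, 2} and column 6 has {7, 5, 6, 1}, leaving only 3.
Row 3, column 6: row 3 has {7, 6, 2} and column 6 has {7, 5, 6, 3, 1}, leaving only 4.
Row 4, column 2: row 4 has {4, 7, 5, 3, 2} and column 2 has {5, 1, 2}, leaving only 6.
Row 4, column 5: row 4 has {4, 7, 5, 6, 3, 2} and column 5 has {6}, leaving only 1.
Row 6, column 3: row 6 has {5} and column 3 has {4, 7, 5, 6, 1, 2}, leaving only 3.
Row 6, column 6: row 6 has {5, 3} and column 6 has {4, 7, 5, 6, 3, 1}, leaving only 2.
Row 7, column 2 is narrowed to {4, 7, 3}.
If it were 4, then row 5, column 2 would be left with no valid symbol.
If it were 3, then row 5, column 2 would be left with no valid symbol.
So row 7, column 2 must be 7.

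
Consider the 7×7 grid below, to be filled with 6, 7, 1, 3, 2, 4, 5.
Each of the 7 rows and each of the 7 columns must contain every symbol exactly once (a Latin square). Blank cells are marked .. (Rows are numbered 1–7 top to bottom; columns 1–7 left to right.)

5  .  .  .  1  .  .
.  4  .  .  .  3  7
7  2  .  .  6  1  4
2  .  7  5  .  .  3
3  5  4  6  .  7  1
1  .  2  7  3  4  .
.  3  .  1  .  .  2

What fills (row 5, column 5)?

Row 5 already has {6, 7, 1, 3, 4, 5} and column 5 already has {6, 1, 3}, so row 5, column 5 must be 2.

2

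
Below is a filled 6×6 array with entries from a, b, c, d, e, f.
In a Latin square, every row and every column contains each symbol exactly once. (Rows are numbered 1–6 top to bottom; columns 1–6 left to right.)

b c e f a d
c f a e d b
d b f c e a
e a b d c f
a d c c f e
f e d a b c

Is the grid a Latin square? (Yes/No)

Row 5 contains c twice (at columns 3 and 4), so it is not a permutation.

No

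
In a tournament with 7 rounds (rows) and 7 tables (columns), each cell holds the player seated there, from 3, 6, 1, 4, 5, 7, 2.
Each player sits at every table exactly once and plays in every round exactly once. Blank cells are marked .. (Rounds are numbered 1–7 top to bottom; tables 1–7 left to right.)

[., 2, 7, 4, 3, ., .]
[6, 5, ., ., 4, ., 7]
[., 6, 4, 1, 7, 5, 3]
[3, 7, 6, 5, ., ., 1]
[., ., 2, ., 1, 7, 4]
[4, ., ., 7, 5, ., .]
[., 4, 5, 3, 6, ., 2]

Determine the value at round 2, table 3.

Round 2, table 4: round 2 has {6, 4, 5, 7} and table 4 has {3, 1, 4, 5, 7}, leaving only 2.
Round 3, table 1: round 3 has {3, 6, 1, 4, 5, 7} and table 1 has {3, 6, 4}, leaving only 2.
Round 4, table 5: round 4 has {3, 6, 1, 5, 7} and table 5 has {3, 6, 1, 4, 5, 7}, leaving only 2.
Round 4, table 6: round 4 has {3, 6, 1, 5, 7, 2} and table 6 has {5, 7}, leaving only 4.
Round 5, table 1: round 5 has {1, 4, 7, 2} and table 1 has {3, 6, 4, 2}, leaving only 5.
Round 1, table 1: round 1 has {3, 4, 7, 2} and table 1 has {3, 6, 4, 5, 2}, leaving only 1.
Round 1, table 6: round 1 has {3, 1, 4, 7, 2} and table 6 has {4, 5, 7}, leaving only 6.
Round 1, table 7: round 1 has {3, 6, 1, 4, 7, 2} and table 7 has {3, 1, 4, 7, 2}, leaving only 5.
Round 5, table 2: round 5 has {1, 4, 5, 7, 2} and table 2 has {6, 4, 5, 7, 2}, leaving only 3.
Round 5, table 4: round 5 has {3, 1, 4, 5, 7, 2} and table 4 has {3, 1, 4, 5, 7, 2}, leaving only 6.
Round 6, table 2: round 6 has {4, 5, 7} and table 2 has {3, 6, 4, 5, 7, 2}, leaving only 1.
Round 6, table 3: round 6 has {1, 4, 5, 7} and table 3 has {6, 4, 5, 7, 2}, leaving only 3.
Round 2 already has {6, 4, 5, 7, 2} and table 3 already has {3, 6, 4, 5, 7, 2}, so round 2, table 3 must be 1.

1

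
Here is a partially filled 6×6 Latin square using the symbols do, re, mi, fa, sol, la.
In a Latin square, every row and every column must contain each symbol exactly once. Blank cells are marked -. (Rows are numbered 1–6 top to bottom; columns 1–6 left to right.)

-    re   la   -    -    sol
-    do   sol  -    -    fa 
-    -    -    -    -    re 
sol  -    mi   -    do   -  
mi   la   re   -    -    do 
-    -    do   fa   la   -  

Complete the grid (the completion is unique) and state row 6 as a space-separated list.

Row 6, column 1: row 6 has {do, fa, la} and column 1 has {mi, sol}, leaving only re.
Row 6, column 6: row 6 has {do, re, fa, la} and column 6 has {do, re, fa, sol}, leaving only mi.
Row 6, column 2: row 6 has {do, re, mi, fa, la} and column 2 has {do, re, la}, leaving only sol.
So row 6 reads: re sol do fa la mi.

re sol do fa la mi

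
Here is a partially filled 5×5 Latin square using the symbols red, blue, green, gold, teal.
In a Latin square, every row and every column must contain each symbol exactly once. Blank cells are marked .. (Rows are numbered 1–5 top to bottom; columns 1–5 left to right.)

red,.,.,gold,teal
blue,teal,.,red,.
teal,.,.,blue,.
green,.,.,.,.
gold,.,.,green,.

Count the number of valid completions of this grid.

6

Row 1, column 2: eliminating its row and column leaves {blue, green}.
Row 1, column 3: eliminating its row and column leaves {blue, green}.
Row 2, column 3: eliminating its row and column leaves {green, gold}.
Row 2, column 5: eliminating its row and column leaves {green, gold}.
Row 3, column 2: eliminating its row and column leaves {red, green, gold}.
Row 3, column 3: eliminating its row and column leaves {red, green, gold}.
Row 3, column 5: eliminating its row and column leaves {red, green, gold}.
Row 4, column 2: eliminating its row and column leaves {red, blue, gold}.
Row 4, column 3: eliminating its row and column leaves {red, blue, gold, teal}.
Row 4, column 4: eliminating its row and column leaves {teal}.
Row 4, column 5: eliminating its row and column leaves {red, blue, gold}.
Row 5, column 2: eliminating its row and column leaves {red, blue}.
Row 5, column 3: eliminating its row and column leaves {red, blue, teal}.
Row 5, column 5: eliminating its row and column leaves {red, blue}.
Enumerating the assignments across these blanks that avoid any row or column repeat gives 6 completions.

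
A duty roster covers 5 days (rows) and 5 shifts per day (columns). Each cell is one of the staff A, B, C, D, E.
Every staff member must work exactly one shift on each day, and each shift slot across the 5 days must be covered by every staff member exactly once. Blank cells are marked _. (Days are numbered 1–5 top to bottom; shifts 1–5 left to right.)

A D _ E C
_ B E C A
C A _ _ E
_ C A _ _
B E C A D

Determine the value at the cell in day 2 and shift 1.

Day 2 already has {A, B, C, E} and shift 1 already has {A, B, C}, so day 2, shift 1 must be D.

D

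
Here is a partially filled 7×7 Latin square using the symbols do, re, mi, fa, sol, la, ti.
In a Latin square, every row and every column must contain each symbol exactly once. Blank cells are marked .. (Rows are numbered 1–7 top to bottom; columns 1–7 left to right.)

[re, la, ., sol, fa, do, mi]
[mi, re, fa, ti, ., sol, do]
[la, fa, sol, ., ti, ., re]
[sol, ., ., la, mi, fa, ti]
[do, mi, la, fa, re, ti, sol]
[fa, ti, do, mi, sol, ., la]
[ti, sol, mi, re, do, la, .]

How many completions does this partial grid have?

1

Row 1, column 3: eliminating its row and column leaves {ti}.
Row 2, column 5: eliminating its row and column leaves {la}.
Row 3, column 4: eliminating its row and column leaves {do}.
Row 3, column 6: eliminating its row and column leaves {mi}.
Row 4, column 2: eliminating its row and column leaves {do}.
Row 4, column 3: eliminating its row and column leaves {re}.
Row 6, column 6: eliminating its row and column leaves {re}.
Row 7, column 7: eliminating its row and column leaves {fa}.
Only one assignment across all blanks avoids any row or column repeat, giving 1 completion.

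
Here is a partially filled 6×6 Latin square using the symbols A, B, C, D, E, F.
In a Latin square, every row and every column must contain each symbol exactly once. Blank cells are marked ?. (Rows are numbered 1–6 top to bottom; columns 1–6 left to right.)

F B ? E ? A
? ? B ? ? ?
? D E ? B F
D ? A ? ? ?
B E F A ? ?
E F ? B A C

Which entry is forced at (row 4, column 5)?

Row 3, column 4: row 3 has {B, D, E, F} and column 4 has {A, B, E}, leaving only C.
Row 3, column 1: row 3 has {B, C, D, E, F} and column 1 has {B, D, E, F}, leaving only A.
Row 2, column 1: row 2 has {B} and column 1 has {A, B, D, E, F}, leaving only C.
Row 2, column 2: row 2 has {B, C} and column 2 has {B, D, E, F}, leaving only A.
Row 4, column 2: row 4 has {A, D} and column 2 has {A, B, D, E, F}, leaving only C.
Row 4, column 4: row 4 has {A, C, D} and column 4 has {A, B, C, E}, leaving only F.
Row 4 already has {A, C, D, F} and column 5 already has {A, B}, so row 4, column 5 must be E.

E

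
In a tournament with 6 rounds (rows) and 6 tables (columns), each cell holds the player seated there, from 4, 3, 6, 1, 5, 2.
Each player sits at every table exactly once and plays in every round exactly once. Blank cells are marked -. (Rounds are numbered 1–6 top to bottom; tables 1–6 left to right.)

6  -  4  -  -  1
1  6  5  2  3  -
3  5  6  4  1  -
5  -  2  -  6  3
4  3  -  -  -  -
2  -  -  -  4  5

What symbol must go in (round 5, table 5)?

Round 1, table 2: round 1 has {4, 6, 1} and table 2 has {3, 6, 5}, leaving only 2.
Round 1, table 5: round 1 has {4, 6, 1, 2} and table 5 has {4, 3, 6, 1}, leaving only 5.
Round 5 already has {4, 3} and table 5 already has {4, 3, 6, 1, 5}, so round 5, table 5 must be 2.

2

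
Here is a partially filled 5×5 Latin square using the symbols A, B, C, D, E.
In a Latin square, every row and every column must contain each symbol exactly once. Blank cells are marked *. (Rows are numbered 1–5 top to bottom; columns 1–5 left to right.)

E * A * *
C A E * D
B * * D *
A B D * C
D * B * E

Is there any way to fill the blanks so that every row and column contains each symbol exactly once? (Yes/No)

No row or column among the givens repeats a symbol, and propagating forced cells runs into no contradiction.
One valid completion exists (for instance, E D A C B / C A E B D / B E C D A / A B D E C / D C B A E).

Yes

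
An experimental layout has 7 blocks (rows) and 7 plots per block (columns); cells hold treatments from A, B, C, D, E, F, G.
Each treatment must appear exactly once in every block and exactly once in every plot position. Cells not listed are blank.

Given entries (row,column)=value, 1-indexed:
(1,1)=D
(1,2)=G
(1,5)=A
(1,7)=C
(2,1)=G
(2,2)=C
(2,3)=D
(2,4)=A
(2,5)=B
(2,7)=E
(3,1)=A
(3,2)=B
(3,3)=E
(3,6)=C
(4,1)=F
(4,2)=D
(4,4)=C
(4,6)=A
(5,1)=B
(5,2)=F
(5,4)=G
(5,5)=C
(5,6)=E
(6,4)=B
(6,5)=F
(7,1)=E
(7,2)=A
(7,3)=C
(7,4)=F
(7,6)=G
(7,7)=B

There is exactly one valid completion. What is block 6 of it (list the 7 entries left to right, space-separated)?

C E G B F D A

Block 6, plot 1: block 6 has {B, F} and plot 1 has {A, B, D, E, F, G}, leaving only C.
Block 6, plot 2: block 6 has {B, C, F} and plot 2 has {A, B, C, D, F, G}, leaving only E.
Block 6, plot 6: block 6 has {B, C, E, F} and plot 6 has {A, C, E, G}, leaving only D.
Block 1, plot 4: block 1 has {A, C, D, G} and plot 4 has {A, B, C, F, G}, leaving only E.
Block 2, plot 6: block 2 has {A, B, C, D, E, G} and plot 6 has {A, C, D, E, G}, leaving only F.
Block 1, plot 6: block 1 has {A, C, D, E, G} and plot 6 has {A, C, D, E, F, G}, leaving only B.
Block 1, plot 3: block 1 has {A, B, C, D, E, G} and plot 3 has {C, D, E}, leaving only F.
Block 3, plot 4: block 3 has {A, B, C, E} and plot 4 has {A, B, C, E, F, G}, leaving only D.
Block 3, plot 5: block 3 has {A, B, C, D, E} and plot 5 has {A, B, C, F}, leaving only G.
Block 3, plot 7: block 3 has {A, B, C, D, E, G} and plot 7 has {B, C, E}, leaving only F.
Block 4, plot 5: block 4 has {A, C, D, F} and plot 5 has {A, B, C, F, G}, leaving only E.
Block 4, plot 7: block 4 has {A, C, D, E, F} and plot 7 has {B, C, E, F}, leaving only G.
Block 6, plot 7: block 6 has {B, C, D, E, F} and plot 7 has {B, C, E, F, G}, leaving only A.
Block 6, plot 3: block 6 has {A, B, C, D, E, F} and plot 3 has {C, D, E, F}, leaving only G.
So block 6 reads: C E G B F D A.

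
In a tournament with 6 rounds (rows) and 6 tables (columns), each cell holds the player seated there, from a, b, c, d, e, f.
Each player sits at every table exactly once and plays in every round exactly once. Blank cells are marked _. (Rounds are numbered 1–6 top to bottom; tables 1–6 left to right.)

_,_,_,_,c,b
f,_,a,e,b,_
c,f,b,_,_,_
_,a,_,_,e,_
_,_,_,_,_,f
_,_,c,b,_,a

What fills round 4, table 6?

c

Round 4, table 6 is narrowed to {c, d}.
If it were d, then round 6, table 2 would be left with no valid symbol.
So round 4, table 6 must be c.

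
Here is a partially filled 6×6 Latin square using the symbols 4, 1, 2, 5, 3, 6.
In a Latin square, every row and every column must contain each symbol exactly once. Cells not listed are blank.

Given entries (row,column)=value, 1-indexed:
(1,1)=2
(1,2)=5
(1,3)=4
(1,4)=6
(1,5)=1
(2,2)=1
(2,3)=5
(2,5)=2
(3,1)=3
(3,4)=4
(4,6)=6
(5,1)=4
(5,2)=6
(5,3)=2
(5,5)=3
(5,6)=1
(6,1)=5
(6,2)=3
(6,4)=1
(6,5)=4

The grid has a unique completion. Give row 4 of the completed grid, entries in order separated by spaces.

Row 4, column 1: row 4 has {6} and column 1 has {4, 2, 5, 3}, leaving only 1.
Row 4, column 3: row 4 has {1, 6} and column 3 has {4, 2, 5}, leaving only 3.
Row 4, column 5: row 4 has {1, 3, 6} and column 5 has {4, 1, 2, 3}, leaving only 5.
Row 4, column 4: row 4 has {1, 5, 3, 6} and column 4 has {4, 1, 6}, leaving only 2.
Row 4, column 2: row 4 has {1, 2, 5, 3, 6} and column 2 has {1, 5, 3, 6}, leaving only 4.
So row 4 reads: 1 4 3 2 5 6.

1 4 3 2 5 6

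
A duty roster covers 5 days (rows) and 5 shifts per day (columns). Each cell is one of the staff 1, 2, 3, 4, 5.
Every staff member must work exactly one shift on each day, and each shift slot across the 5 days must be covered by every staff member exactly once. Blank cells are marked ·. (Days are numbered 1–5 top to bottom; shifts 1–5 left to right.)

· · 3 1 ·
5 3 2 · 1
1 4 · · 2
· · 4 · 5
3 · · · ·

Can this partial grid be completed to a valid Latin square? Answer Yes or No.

Day 1, shift 5: day 1 has {1, 3} and shift 5 has {1, 2, 5}, so it must be 4.
Now day 5, shift 5: day 5 together with shift 5 already contain {1, 2, 3, 4, 5} — every symbol — so nothing can go there. The grid has no valid completion.

No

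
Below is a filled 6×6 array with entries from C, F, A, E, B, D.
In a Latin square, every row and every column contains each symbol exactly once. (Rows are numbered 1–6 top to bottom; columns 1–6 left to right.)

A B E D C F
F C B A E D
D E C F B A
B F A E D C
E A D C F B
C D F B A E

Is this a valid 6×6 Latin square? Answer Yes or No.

Yes

Each row is a permutation of the 6 symbols, and so is each column.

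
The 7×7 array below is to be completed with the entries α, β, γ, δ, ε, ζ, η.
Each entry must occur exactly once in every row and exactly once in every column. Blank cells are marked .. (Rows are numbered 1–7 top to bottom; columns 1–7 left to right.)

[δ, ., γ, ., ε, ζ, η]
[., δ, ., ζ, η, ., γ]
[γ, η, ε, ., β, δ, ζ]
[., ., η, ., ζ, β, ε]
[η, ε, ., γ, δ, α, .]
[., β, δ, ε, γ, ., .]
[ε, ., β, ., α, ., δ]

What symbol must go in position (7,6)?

γ

Row 1, column 2: row 1 has {γ, δ, ε, ζ, η} and column 2 has {β, δ, ε, η}, leaving only α.
Row 1, column 4: row 1 has {α, γ, δ, ε, ζ, η} and column 4 has {γ, ε, ζ}, leaving only β.
Row 2, column 3: row 2 has {γ, δ, ζ, η} and column 3 has {β, γ, δ, ε, η}, leaving only α.
Row 2, column 1: row 2 has {α, γ, δ, ζ, η} and column 1 has {γ, δ, ε, η}, leaving only β.
Row 2, column 6: row 2 has {α, β, γ, δ, ζ, η} and column 6 has {α, β, δ, ζ}, leaving only ε.
Row 3, column 4: row 3 has {β, γ, δ, ε, ζ, η} and column 4 has {β, γ, ε, ζ}, leaving only α.
Row 4, column 1: row 4 has {β, ε, ζ, η} and column 1 has {β, γ, δ, ε, η}, leaving only α.
Row 4, column 2: row 4 has {α, β, ε, ζ, η} and column 2 has {α, β, δ, ε, η}, leaving only γ.
Row 4, column 4: row 4 has {α, β, γ, ε, ζ, η} and column 4 has {α, β, γ, ε, ζ}, leaving only δ.
Row 5, column 3: row 5 has {α, γ, δ, ε, η} and column 3 has {α, β, γ, δ, ε, η}, leaving only ζ.
Row 5, column 7: row 5 has {α, γ, δ, ε, ζ, η} and column 7 has {γ, δ, ε, ζ, η}, leaving only β.
Row 6, column 1: row 6 has {β, γ, δ, ε} and column 1 has {α, β, γ, δ, ε, η}, leaving only ζ.
Row 6, column 6: row 6 has {β, γ, δ, ε, ζ} and column 6 has {α, β, δ, ε, ζ}, leaving only η.
Row 7 already has {α, β, δ, ε} and column 6 already has {α, β, δ, ε, ζ, η}, so row 7, column 6 must be γ.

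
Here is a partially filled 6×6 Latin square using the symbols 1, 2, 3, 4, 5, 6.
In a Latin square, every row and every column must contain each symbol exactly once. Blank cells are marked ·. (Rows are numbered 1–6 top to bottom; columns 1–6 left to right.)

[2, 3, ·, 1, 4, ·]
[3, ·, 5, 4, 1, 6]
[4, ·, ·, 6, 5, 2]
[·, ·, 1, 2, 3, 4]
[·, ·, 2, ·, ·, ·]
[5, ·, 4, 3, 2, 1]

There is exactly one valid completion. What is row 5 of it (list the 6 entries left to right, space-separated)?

Row 5, column 4: row 5 has {2} and column 4 has {1, 2, 3, 4, 6}, leaving only 5.
Row 5, column 5: row 5 has {2, 5} and column 5 has {1, 2, 3, 4, 5}, leaving only 6.
Row 5, column 1: row 5 has {2, 5, 6} and column 1 has {2, 3, 4, 5}, leaving only 1.
Row 5, column 2: row 5 has {1, 2, 5, 6} and column 2 has {3}, leaving only 4.
Row 5, column 6: row 5 has {1, 2, 4, 5, 6} and column 6 has {1, 2, 4, 6}, leaving only 3.
So row 5 reads: 1 4 2 5 6 3.

1 4 2 5 6 3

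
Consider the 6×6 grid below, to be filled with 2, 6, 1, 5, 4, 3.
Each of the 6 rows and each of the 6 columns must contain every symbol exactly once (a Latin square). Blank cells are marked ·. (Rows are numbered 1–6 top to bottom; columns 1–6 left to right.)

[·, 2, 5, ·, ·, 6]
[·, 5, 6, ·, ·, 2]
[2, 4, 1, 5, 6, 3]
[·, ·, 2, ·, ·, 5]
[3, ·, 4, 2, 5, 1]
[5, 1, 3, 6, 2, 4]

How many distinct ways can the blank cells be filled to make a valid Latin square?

Row 1, column 1: eliminating its row and column leaves {1, 4}.
Row 1, column 4: eliminating its row and column leaves {1, 4, 3}.
Row 1, column 5: eliminating its row and column leaves {1, 4, 3}.
Row 2, column 1: eliminating its row and column leaves {1, 4}.
Row 2, column 4: eliminating its row and column leaves {1, 4, 3}.
Row 2, column 5: eliminating its row and column leaves {1, 4, 3}.
Row 4, column 1: eliminating its row and column leaves {6, 1, 4}.
Row 4, column 2: eliminating its row and column leaves {6, 3}.
Row 4, column 4: eliminating its row and column leaves {1, 4, 3}.
Row 4, column 5: eliminating its row and column leaves {1, 4, 3}.
Row 5, column 2: eliminating its row and column leaves {6}.
Enumerating the assignments across these blanks that avoid any row or column repeat gives 4 completions.

4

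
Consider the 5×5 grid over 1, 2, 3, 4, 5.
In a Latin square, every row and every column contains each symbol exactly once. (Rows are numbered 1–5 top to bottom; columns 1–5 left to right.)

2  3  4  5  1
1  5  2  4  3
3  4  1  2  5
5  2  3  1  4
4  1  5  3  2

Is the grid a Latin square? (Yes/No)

Each row is a permutation of the 5 symbols, and so is each column.

Yes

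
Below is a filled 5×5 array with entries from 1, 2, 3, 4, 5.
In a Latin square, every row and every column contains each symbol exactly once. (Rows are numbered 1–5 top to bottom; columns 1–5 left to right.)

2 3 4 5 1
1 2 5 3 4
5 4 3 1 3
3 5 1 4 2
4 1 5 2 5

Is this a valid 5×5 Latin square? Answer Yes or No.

Row 3 contains 3 twice (at columns 3 and 5); row 5 is also not a permutation.

No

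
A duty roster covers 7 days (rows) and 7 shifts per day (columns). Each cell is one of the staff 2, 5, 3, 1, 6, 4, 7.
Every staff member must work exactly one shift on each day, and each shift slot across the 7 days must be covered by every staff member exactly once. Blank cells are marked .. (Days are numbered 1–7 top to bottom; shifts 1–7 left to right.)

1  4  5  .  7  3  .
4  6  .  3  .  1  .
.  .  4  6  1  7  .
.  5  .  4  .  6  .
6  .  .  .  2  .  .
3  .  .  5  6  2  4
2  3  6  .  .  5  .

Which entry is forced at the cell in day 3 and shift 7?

3

Day 1, shift 4: day 1 has {5, 3, 1, 4, 7} and shift 4 has {5, 3, 6, 4}, leaving only 2.
Day 1, shift 7: day 1 has {2, 5, 3, 1, 4, 7} and shift 7 has {4}, leaving only 6.
Day 2, shift 5: day 2 has {3, 1, 6, 4} and shift 5 has {2, 1, 6, 7}, leaving only 5.
Day 3, shift 1: day 3 has {1, 6, 4, 7} and shift 1 has {2, 3, 1, 6, 4}, leaving only 5.
Day 3, shift 2: day 3 has {5, 1, 6, 4, 7} and shift 2 has {5, 3, 6, 4}, leaving only 2.
Day 3 already has {2, 5, 1, 6, 4, 7} and shift 7 already has {6, 4}, so day 3, shift 7 must be 3.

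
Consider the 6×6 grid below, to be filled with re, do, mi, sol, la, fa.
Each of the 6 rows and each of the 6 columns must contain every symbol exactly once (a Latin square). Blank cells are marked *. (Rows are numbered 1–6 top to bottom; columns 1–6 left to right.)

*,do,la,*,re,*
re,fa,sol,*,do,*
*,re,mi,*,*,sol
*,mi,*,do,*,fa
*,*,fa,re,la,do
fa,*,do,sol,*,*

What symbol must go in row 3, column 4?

Row 1, column 6: row 1 has {re, do, la} and column 6 has {do, sol, fa}, leaving only mi.
Row 1, column 1: row 1 has {re, do, mi, la} and column 1 has {re, fa}, leaving only sol.
Row 1, column 4: row 1 has {re, do, mi, sol, la} and column 4 has {re, do, sol}, leaving only fa.
Row 3 already has {re, mi, sol} and column 4 already has {re, do, sol, fa}, so row 3, column 4 must be la.

la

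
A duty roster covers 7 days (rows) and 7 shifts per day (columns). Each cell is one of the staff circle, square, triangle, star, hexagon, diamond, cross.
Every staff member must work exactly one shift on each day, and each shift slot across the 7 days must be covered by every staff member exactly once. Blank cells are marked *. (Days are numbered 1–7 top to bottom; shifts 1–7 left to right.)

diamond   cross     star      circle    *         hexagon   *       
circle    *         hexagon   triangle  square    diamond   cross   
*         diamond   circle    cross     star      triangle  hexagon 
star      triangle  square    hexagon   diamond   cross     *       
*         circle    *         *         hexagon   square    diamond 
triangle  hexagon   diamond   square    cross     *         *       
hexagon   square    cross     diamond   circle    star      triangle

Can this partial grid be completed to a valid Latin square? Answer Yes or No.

Yes

No day or shift among the givens repeats a symbol, and propagating forced cells runs into no contradiction.
One valid completion exists (for instance, diamond cross star circle triangle hexagon square / circle star hexagon triangle square diamond cross / square diamond circle cross star triangle hexagon / star triangle square hexagon diamond cross circle / cross circle triangle star hexagon square diamond / triangle hexagon diamond square cross circle star / hexagon square cross diamond circle star triangle).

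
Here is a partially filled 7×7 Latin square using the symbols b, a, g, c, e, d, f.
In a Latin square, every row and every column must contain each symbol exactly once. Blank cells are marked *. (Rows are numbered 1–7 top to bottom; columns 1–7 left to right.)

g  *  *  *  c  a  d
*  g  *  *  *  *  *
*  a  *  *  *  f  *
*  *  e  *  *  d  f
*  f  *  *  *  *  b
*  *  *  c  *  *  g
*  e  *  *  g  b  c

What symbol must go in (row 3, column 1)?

Row 1, column 2: row 1 has {a, g, c, d} and column 2 has {a, g, e, f}, leaving only b.
Row 1, column 3: row 1 has {b, a, g, c, d} and column 3 has {e}, leaving only f.
Row 1, column 4: row 1 has {b, a, g, c, d, f} and column 4 has {c}, leaving only e.
Row 3, column 7: row 3 has {a, f} and column 7 has {b, g, c, d, f}, leaving only e.
Row 2, column 7: row 2 has {g} and column 7 has {b, g, c, e, d, f}, leaving only a.
Row 4, column 2: row 4 has {e, d, f} and column 2 has {b, a, g, e, f}, leaving only c.
Row 6, column 2: row 6 has {g, c} and column 2 has {b, a, g, c, e, f}, leaving only d.
Row 6, column 6: row 6 has {g, c, d} and column 6 has {b, a, d, f}, leaving only e.
Row 2, column 6: row 2 has {a, g} and column 6 has {b, a, e, d, f}, leaving only c.
Row 5, column 6: row 5 has {b, f} and column 6 has {b, a, c, e, d, f}, leaving only g.
Row 3, column 1 is narrowed to {b, c, d}.
If it were b, then row 4, column 5 would be left with no valid symbol.
If it were d, then row 4, column 4 would be left with no valid symbol.
So row 3, column 1 must be c.

c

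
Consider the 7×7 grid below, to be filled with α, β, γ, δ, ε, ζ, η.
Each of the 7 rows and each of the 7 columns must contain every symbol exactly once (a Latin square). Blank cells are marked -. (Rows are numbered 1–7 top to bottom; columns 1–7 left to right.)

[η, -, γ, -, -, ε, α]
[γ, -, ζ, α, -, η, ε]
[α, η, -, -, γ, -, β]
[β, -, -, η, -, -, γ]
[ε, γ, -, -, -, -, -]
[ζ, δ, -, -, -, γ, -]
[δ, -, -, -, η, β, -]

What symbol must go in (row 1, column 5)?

Row 2, column 2: row 2 has {α, γ, ε, ζ, η} and column 2 has {γ, δ, η}, leaving only β.
Row 1, column 2: row 1 has {α, γ, ε, η} and column 2 has {β, γ, δ, η}, leaving only ζ.
Row 2, column 5: row 2 has {α, β, γ, ε, ζ, η} and column 5 has {γ, η}, leaving only δ.
Row 1 already has {α, γ, ε, ζ, η} and column 5 already has {γ, δ, η}, so row 1, column 5 must be β.

β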